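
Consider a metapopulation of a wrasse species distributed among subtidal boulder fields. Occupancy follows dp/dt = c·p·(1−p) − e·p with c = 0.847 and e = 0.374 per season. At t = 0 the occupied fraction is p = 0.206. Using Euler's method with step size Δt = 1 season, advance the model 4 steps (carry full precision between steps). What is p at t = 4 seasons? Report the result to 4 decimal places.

Update rule: p ← p + [c·p·(1−p) − e·p]·Δt with Δt = 1.
  1  |  dp/dt·Δt = +0.061495  |  p_1 = 0.267495
  2  |  dp/dt·Δt = +0.065919  |  p_2 = 0.333414
  3  |  dp/dt·Δt = +0.063548  |  p_3 = 0.396962
  4  |  dp/dt·Δt = +0.054294  |  p_4 = 0.451256

0.4513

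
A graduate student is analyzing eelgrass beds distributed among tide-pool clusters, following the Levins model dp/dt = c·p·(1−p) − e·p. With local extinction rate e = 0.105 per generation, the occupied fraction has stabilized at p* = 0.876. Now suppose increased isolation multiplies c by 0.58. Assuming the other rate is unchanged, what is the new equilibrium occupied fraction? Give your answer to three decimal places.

0.786

Balance c(1−p*) = e gives c = e/(1 − 0.87600) = 0.105/0.12400 = 0.84677.
New p* = 1 − e/c = 1 − 0.10500/0.49113 = 0.78621.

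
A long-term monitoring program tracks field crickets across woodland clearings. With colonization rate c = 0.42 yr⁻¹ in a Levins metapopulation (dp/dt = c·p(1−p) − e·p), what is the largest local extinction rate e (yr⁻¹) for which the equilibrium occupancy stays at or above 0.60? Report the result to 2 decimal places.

0.17

1 − e/c ≥ 0.60 ⇒ e ≤ c(1 − 0.60) = 0.42 × 0.4000.
e_max = 0.1680.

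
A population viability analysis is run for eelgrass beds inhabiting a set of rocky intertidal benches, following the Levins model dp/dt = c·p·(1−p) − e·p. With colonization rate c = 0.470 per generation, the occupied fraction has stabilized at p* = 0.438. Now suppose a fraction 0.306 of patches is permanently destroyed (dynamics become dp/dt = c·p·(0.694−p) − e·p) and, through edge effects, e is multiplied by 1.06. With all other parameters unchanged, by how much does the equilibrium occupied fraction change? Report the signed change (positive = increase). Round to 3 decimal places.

Balance c(1−p*) = e gives e = 0.470×(1 − 0.43800) = 0.26414.
New p* = 0.694 − e/c = 0.694 − 0.27999/0.47000 = 0.09828.
Δp* = 0.09828 − 0.43800 = -0.33972.

-0.340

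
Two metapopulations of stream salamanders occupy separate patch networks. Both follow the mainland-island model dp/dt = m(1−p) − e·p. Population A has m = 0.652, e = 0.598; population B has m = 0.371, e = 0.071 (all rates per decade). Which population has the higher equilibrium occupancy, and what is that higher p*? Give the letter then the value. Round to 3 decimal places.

B, 0.839

A: p*_A = m/(m+e) = 0.652/1.2500 = 0.5216.
B: p*_B = 0.371/0.4420 = 0.8394.
B is higher at 0.8394.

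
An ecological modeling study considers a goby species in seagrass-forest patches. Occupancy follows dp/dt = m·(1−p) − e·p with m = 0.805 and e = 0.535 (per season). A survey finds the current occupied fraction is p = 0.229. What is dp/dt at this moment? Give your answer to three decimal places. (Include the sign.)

0.498

Colonization term: m·(1−p) = 0.805×0.7710 = 0.62066.
Extinction term: e·p = 0.12252.
dp/dt = 0.62066 − 0.12252 = 0.49814.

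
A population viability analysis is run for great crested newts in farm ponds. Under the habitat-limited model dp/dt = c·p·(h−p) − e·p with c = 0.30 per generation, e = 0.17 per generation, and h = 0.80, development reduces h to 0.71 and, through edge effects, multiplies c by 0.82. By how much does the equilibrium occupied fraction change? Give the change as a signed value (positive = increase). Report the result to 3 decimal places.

Before: p* = h − e/c = 0.80 − 0.17/0.30 = 0.80 − 0.5667 = 0.2333.
After: c = 0.246, e = 0.17, h = 0.71; p* = 0.71 − 0.17/0.246 = 0.0189.
Δp* = 0.0189 − 0.2333 = -0.2144.

-0.214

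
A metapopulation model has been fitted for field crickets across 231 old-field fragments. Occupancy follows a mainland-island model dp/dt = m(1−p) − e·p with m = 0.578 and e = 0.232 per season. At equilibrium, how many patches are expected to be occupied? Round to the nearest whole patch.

165

p* = m/(m+e) = 0.578/0.8100 = 0.7136.
Expected occupied patches = N × p* = 231 × 0.7136 = 164.84 ≈ 165.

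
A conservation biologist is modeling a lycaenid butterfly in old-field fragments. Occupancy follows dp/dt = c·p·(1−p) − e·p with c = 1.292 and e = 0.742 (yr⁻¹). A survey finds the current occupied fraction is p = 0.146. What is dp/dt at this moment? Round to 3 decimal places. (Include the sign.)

0.053

Colonization term: c·p·(1−p) = 1.292×0.146×0.8540 = 0.16109.
Extinction term: e·p = 0.10833.
dp/dt = 0.16109 − 0.10833 = 0.05276.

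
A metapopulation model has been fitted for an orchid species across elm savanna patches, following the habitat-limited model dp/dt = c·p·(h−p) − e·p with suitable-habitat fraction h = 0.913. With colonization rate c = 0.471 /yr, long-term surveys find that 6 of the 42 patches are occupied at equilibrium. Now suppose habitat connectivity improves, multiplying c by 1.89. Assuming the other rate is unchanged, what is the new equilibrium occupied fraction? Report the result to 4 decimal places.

Observed p* = 6/42 = 0.14286.
Balance c(h−p*) = e gives e = 0.471×(0.913 − 0.14286) = 0.36274.
New p* = 0.913 − e/c = 0.913 − 0.36274/0.89019 = 0.50551.

0.5055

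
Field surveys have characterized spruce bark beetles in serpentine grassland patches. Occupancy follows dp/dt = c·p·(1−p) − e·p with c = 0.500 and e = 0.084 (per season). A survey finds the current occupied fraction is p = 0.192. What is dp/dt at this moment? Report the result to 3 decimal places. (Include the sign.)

Colonization term: c·p·(1−p) = 0.500×0.192×0.8080 = 0.07757.
Extinction term: e·p = 0.01613.
dp/dt = 0.07757 − 0.01613 = 0.06144.

0.061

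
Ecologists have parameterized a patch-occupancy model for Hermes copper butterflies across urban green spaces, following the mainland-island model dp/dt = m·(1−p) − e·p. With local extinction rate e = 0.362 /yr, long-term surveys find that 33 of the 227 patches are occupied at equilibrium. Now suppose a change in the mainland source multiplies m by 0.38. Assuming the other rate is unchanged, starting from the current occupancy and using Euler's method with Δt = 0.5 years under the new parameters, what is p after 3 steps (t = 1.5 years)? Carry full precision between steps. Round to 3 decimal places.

0.105

Observed p* = 33/227 = 0.14537.
Balance m(1−p*) = e·p* gives m = e·p*/(1−p*) = 0.362×0.14537/0.85463 = 0.06158.
Starting from p₀ = 0.14537; update p ← p + (dp/dt)·Δt with the new parameters.
  1  |  dp/dt·Δt = -0.016314  |  p_1 = 0.129061
  2  |  dp/dt·Δt = -0.013170  |  p_2 = 0.115890
  3  |  dp/dt·Δt = -0.010632  |  p_3 = 0.105258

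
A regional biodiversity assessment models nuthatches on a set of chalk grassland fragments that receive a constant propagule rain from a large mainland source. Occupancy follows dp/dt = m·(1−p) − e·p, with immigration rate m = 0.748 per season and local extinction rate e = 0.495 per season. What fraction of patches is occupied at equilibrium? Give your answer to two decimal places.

At equilibrium the propagule rain into empty patches balances local extinction: m(1−p*) = e·p*.
p* = m/(m+e) = 0.748/(0.748+0.495) = 0.748/1.2430 = 0.6018.

0.60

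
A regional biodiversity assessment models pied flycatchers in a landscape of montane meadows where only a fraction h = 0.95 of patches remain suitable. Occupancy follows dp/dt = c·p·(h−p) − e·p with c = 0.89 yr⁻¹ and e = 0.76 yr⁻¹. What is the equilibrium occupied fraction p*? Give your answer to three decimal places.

0.096

Setting dp/dt = 0 and dividing by p* gives c·(h−p*) = e.
So p* = h − e/c = 0.95 − 0.76/0.89 = 0.95 − 0.8539 = 0.0961.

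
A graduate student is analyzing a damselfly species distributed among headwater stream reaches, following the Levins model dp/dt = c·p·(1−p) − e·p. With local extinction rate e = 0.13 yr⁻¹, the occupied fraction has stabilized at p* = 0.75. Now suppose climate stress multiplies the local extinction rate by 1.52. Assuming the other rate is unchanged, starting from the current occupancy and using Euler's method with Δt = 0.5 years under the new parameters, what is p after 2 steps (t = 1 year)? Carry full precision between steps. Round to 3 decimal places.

Balance c(1−p*) = e gives c = e/(1 − 0.75000) = 0.13/0.25000 = 0.52000.
Starting from p₀ = 0.75000; update p ← p + (dp/dt)·Δt with the new parameters.
  1  |  dp/dt·Δt = -0.025350  |  p_1 = 0.724650
  2  |  dp/dt·Δt = -0.019717  |  p_2 = 0.704933

0.705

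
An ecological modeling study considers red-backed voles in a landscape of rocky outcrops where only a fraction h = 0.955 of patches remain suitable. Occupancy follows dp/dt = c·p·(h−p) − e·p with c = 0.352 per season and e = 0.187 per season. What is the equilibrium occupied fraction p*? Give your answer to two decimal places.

Setting dp/dt = 0 and dividing by p* gives c·(h−p*) = e.
So p* = h − e/c = 0.955 − 0.187/0.352 = 0.955 − 0.5312 = 0.4237.

0.42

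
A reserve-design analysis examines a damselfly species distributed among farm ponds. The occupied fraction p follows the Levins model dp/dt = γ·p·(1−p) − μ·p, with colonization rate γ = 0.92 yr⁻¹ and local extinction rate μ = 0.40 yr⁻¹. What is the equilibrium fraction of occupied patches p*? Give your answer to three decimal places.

0.565

Setting dp/dt = 0 and dividing through by p* gives γ·(1−p*) = μ.
So p* = 1 − μ/γ = 1 − 0.40/0.92 = 1 − 0.4348 = 0.5652.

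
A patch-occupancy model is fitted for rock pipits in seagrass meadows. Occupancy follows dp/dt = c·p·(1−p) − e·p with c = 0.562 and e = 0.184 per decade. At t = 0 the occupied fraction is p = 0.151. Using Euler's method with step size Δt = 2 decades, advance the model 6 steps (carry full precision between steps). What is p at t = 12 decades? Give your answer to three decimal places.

0.664

Update rule: p ← p + [c·p·(1−p) − e·p]·Δt with Δt = 2.
t = 2: p = 0.15100 + (+0.08853) = 0.23953
t = 4: p = 0.23953 + (+0.11660) = 0.35612
t = 6: p = 0.35612 + (+0.12668) = 0.48280
t = 8: p = 0.48280 + (+0.10300) = 0.58580
t = 10: p = 0.58580 + (+0.05715) = 0.64295
t = 12: p = 0.64295 + (+0.02143) = 0.66438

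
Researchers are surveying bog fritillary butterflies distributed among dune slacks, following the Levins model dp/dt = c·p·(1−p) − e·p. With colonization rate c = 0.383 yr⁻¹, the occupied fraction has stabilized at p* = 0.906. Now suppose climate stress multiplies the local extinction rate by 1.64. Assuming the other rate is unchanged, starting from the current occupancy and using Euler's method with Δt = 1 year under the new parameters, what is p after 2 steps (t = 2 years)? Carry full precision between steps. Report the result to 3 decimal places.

0.872

Balance c(1−p*) = e gives e = 0.383×(1 − 0.90600) = 0.03600.
Starting from p₀ = 0.90600; update p ← p + (dp/dt)·Δt with the new parameters.
t = 1: p = 0.90600 + (-0.02088) = 0.88512
t = 2: p = 0.88512 + (-0.01332) = 0.87181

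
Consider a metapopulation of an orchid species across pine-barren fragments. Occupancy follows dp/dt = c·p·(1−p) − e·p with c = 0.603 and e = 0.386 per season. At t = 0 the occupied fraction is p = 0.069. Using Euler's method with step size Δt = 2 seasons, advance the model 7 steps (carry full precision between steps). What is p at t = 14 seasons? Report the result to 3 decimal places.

Update rule: p ← p + [c·p·(1−p) − e·p]·Δt with Δt = 2.
  1  |  dp/dt·Δt = +0.024204  |  p_1 = 0.093204
  2  |  dp/dt·Δt = +0.029974  |  p_2 = 0.123178
  3  |  dp/dt·Δt = +0.035161  |  p_3 = 0.158339
  4  |  dp/dt·Δt = +0.038483  |  p_4 = 0.196822
  5  |  dp/dt·Δt = +0.038702  |  p_5 = 0.235524
  6  |  dp/dt·Δt = +0.035319  |  p_6 = 0.270843
  7  |  dp/dt·Δt = +0.029079  |  p_7 = 0.299921

0.300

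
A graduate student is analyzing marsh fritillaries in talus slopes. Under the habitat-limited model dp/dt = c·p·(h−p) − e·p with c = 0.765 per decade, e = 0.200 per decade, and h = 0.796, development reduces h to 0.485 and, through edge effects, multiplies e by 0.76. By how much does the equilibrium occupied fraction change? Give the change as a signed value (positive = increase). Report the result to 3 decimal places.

-0.248

Before: p* = h − e/c = 0.796 − 0.200/0.765 = 0.796 − 0.2614 = 0.5346.
After: c = 0.765, e = 0.152, h = 0.485; p* = 0.485 − 0.152/0.765 = 0.2863.
Δp* = 0.2863 − 0.5346 = -0.2483.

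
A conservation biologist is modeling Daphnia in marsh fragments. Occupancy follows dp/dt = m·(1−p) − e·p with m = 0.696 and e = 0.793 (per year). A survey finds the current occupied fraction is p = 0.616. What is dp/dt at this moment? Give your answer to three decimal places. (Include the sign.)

-0.221

Colonization term: m·(1−p) = 0.696×0.3840 = 0.26726.
Extinction term: e·p = 0.48849.
dp/dt = 0.26726 − 0.48849 = -0.22122.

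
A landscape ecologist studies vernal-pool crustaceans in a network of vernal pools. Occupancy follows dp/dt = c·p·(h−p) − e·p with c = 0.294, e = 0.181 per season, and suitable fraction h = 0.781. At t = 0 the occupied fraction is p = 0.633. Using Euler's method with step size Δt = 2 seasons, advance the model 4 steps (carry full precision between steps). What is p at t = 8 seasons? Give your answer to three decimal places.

Update rule: p ← p + [c·p·(h−p) − e·p]·Δt with Δt = 2.
p: 0.63300 → 0.45894  (Δp = -0.17406)
p: 0.45894 → 0.37971  (Δp = -0.07923)
p: 0.37971 → 0.33185  (Δp = -0.04786)
p: 0.33185 → 0.29936  (Δp = -0.03249)

0.299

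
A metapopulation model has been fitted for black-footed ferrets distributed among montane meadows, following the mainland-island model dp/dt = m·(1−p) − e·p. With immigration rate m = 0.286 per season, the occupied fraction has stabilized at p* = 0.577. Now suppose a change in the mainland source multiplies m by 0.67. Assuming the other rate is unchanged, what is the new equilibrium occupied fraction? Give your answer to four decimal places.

0.4775

Balance m(1−p*) = e·p* gives e = m(1−p*)/p* = 0.286×0.42300/0.57700 = 0.20967.
New p* = m/(m+e) = 0.19162/(0.19162+0.20967) = 0.47751.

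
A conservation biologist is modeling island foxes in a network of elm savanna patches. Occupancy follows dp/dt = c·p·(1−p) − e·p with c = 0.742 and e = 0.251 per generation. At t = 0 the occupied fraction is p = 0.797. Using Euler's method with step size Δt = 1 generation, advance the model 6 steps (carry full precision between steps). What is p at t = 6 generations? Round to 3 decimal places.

0.663

Update rule: p ← p + [c·p·(1−p) − e·p]·Δt with Δt = 1.
t = 1: p = 0.79700 + (-0.08000) = 0.71700
t = 2: p = 0.71700 + (-0.02941) = 0.68759
t = 3: p = 0.68759 + (-0.01320) = 0.67440
t = 4: p = 0.67440 + (-0.00634) = 0.66806
t = 5: p = 0.66806 + (-0.00314) = 0.66492
t = 6: p = 0.66492 + (-0.00158) = 0.66334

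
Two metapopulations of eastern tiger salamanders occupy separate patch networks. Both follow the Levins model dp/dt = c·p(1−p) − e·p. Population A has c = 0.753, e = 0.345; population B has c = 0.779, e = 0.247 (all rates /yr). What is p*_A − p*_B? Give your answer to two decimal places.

-0.14

A: p*_A = 1 − 0.345/0.753 = 0.5418.
B: p*_B = 1 − 0.247/0.779 = 0.6829.
p*_A − p*_B = 0.5418 − 0.6829 = -0.1411.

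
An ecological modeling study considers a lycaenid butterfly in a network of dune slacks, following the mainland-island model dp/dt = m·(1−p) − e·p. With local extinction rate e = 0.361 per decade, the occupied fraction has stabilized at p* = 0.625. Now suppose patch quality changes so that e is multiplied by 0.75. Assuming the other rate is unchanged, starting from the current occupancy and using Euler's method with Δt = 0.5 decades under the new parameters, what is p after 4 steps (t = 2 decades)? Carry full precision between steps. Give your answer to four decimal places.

0.6831

Balance m(1−p*) = e·p* gives m = e·p*/(1−p*) = 0.361×0.62500/0.37500 = 0.60167.
Starting from p₀ = 0.62500; update p ← p + (dp/dt)·Δt with the new parameters.
step 1: Δp = +0.02820, p = 0.65320
step 2: Δp = +0.01590, p = 0.66910
step 3: Δp = +0.00896, p = 0.67807
step 4: Δp = +0.00505, p = 0.68312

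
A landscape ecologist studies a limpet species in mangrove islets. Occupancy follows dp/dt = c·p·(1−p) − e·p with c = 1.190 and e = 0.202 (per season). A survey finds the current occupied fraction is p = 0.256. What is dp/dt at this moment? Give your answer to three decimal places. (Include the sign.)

0.175

Colonization term: c·p·(1−p) = 1.190×0.256×0.7440 = 0.22665.
Extinction term: e·p = 0.05171.
dp/dt = 0.22665 − 0.05171 = 0.17494.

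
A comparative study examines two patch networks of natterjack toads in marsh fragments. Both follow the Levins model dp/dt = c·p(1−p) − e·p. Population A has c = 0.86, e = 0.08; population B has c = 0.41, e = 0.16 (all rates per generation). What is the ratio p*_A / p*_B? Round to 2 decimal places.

A: p*_A = 1 − 0.08/0.86 = 0.9070.
B: p*_B = 1 − 0.16/0.41 = 0.6098.
p*_A / p*_B = 0.9070/0.6098 = 1.4874.

1.49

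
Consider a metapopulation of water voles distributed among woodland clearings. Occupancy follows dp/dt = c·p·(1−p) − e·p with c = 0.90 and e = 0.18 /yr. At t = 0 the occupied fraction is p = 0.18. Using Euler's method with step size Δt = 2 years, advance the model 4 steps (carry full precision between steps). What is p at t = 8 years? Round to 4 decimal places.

0.7870

Update rule: p ← p + [c·p·(1−p) − e·p]·Δt with Δt = 2.
t = 2: p = 0.18000 + (+0.20088) = 0.38088
t = 4: p = 0.38088 + (+0.28734) = 0.66822
t = 6: p = 0.66822 + (+0.15850) = 0.82672
t = 8: p = 0.82672 + (-0.03977) = 0.78696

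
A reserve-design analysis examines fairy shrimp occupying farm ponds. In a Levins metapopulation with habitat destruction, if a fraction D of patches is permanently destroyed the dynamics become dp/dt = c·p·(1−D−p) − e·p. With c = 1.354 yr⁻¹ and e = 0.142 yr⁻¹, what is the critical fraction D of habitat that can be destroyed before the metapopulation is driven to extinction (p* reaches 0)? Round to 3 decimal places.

The nontrivial equilibrium is p* = (1−D) − e/c; extinction occurs when this hits zero.
So D_crit = 1 − e/c = 1 − 0.142/1.354 = 1 − 0.1049 = 0.8951.
This equals the undisturbed p*, a classic result of Lande's extension.

0.895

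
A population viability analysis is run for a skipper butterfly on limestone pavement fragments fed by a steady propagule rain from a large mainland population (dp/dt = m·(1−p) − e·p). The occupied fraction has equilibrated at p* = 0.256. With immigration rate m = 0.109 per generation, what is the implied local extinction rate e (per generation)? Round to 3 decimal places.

0.317

At equilibrium m(1−p*) = e·p*, so e = m(1−p*)/p*.
e = 0.109 × 0.7440 / 0.256 = 0.3168.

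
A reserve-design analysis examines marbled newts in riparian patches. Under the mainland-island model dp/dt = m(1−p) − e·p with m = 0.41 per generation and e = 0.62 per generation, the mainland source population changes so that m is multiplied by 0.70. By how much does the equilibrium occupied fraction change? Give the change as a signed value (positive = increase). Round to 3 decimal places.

Before: p* = 0.41/(0.41+0.62) = 0.3981.
After: m = 0.287, e = 0.62; p* = 0.287/0.9070 = 0.3164.
Δp* = 0.3164 − 0.3981 = -0.0816.

-0.082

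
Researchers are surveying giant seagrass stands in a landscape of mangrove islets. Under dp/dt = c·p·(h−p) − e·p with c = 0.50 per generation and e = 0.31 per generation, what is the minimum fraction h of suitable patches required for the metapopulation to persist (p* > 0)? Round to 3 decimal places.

p* = h − e/c is positive only when h > e/c.
h_min = e/c = 0.31/0.50 = 0.6200.

0.620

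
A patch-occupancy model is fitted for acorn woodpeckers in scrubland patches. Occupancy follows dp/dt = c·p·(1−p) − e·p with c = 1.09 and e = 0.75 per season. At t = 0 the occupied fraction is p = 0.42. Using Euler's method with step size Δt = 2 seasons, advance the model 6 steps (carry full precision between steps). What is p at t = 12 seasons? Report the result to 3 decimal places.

0.312

Update rule: p ← p + [c·p·(1−p) − e·p]·Δt with Δt = 2.
step 1: Δp = -0.09895, p = 0.32105
step 2: Δp = -0.00638, p = 0.31466
step 3: Δp = -0.00188, p = 0.31279
step 4: Δp = -0.00059, p = 0.31220
step 5: Δp = -0.00019, p = 0.31201
step 6: Δp = -0.00006, p = 0.31195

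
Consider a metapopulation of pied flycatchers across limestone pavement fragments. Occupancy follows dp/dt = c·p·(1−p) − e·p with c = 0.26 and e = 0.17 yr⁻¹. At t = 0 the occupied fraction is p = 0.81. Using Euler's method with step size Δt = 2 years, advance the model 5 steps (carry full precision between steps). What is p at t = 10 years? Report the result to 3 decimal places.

0.423

Update rule: p ← p + [c·p·(1−p) − e·p]·Δt with Δt = 2.
  1  |  dp/dt·Δt = -0.195372  |  p_1 = 0.614628
  2  |  dp/dt·Δt = -0.085806  |  p_2 = 0.528822
  3  |  dp/dt·Δt = -0.050231  |  p_3 = 0.478590
  4  |  dp/dt·Δt = -0.032959  |  p_4 = 0.445631
  5  |  dp/dt·Δt = -0.023052  |  p_5 = 0.422580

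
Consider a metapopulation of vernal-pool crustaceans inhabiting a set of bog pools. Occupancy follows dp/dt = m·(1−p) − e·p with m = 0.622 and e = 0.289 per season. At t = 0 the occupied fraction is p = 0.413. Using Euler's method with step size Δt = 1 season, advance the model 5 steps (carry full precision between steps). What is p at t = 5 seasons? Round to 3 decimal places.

0.683

Update rule: p ← p + [m·(1−p) − e·p]·Δt with Δt = 1.
p: 0.41300 → 0.65876  (Δp = +0.24576)
p: 0.65876 → 0.68063  (Δp = +0.02187)
p: 0.68063 → 0.68258  (Δp = +0.00195)
p: 0.68258 → 0.68275  (Δp = +0.00017)
p: 0.68275 → 0.68276  (Δp = +0.00002)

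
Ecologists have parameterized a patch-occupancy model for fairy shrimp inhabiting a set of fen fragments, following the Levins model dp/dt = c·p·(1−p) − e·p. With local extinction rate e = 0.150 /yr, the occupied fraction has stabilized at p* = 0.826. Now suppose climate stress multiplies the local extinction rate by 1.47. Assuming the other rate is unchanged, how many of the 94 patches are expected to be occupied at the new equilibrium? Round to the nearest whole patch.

70

Balance c(1−p*) = e gives c = e/(1 − 0.82600) = 0.150/0.17400 = 0.86207.
New p* = 1 − e/c = 1 − 0.22050/0.86207 = 0.74422.
Expected occupied = 94 × 0.74422 = 69.96 ≈ 70.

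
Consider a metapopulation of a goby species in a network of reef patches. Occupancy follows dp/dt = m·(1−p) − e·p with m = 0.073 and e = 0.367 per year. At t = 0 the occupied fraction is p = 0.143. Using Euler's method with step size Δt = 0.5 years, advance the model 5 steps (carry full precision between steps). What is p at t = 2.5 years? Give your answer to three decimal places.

Update rule: p ← p + [m·(1−p) − e·p]·Δt with Δt = 0.5.
p: 0.14300 → 0.14804  (Δp = +0.00504)
p: 0.14804 → 0.15197  (Δp = +0.00393)
p: 0.15197 → 0.15504  (Δp = +0.00307)
p: 0.15504 → 0.15743  (Δp = +0.00239)
p: 0.15743 → 0.15929  (Δp = +0.00187)

0.159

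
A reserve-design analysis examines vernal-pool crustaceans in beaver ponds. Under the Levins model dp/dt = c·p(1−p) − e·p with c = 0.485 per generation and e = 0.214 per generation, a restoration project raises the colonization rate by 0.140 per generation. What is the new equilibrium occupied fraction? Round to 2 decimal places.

0.66

Before: p* = 1 − 0.214/0.485 = 0.5588.
After the change, c = 0.625, e = 0.214, so p* = 1 − 0.214/0.625 = 0.6576.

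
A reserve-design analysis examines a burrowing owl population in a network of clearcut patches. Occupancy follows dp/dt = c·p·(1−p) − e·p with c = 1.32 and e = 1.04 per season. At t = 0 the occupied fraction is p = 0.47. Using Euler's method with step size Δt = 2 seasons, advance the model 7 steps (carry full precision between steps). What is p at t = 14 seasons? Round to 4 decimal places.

Update rule: p ← p + [c·p·(1−p) − e·p]·Δt with Δt = 2.
p: 0.47000 → 0.15002  (Δp = -0.31998)
p: 0.15002 → 0.17462  (Δp = +0.02459)
p: 0.17462 → 0.19191  (Δp = +0.01729)
p: 0.19191 → 0.20215  (Δp = +0.01024)
p: 0.20215 → 0.20747  (Δp = +0.00532)
p: 0.20747 → 0.21002  (Δp = +0.00255)
p: 0.21002 → 0.21118  (Δp = +0.00117)

0.2112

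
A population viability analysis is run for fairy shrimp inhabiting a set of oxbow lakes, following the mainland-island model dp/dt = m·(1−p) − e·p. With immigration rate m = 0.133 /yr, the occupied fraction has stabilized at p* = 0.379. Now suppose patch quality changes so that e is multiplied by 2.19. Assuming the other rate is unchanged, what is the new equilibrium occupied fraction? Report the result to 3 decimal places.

0.218

Balance m(1−p*) = e·p* gives e = m(1−p*)/p* = 0.133×0.62100/0.37900 = 0.21792.
New p* = m/(m+e) = 0.13300/(0.13300+0.47724) = 0.21795.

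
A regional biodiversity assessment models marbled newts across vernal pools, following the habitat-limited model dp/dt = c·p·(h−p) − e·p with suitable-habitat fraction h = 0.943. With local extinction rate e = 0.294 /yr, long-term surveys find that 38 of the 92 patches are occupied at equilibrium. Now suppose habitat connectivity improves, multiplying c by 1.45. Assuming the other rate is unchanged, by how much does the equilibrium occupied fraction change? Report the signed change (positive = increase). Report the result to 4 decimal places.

0.1645

Observed p* = 38/92 = 0.41304.
Balance c(h−p*) = e gives c = e/(0.943 − 0.41304) = 0.294/0.52996 = 0.55476.
New p* = 0.943 − e/c = 0.943 − 0.29400/0.80440 = 0.57751.
Δp* = 0.57751 − 0.41304 = +0.16447.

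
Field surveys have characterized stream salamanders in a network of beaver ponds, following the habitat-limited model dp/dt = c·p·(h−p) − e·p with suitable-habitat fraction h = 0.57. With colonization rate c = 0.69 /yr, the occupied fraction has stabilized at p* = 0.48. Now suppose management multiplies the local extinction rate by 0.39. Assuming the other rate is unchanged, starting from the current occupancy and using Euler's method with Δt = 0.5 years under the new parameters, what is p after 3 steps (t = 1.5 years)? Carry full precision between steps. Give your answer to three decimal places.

Balance c(h−p*) = e gives e = 0.69×(0.57 − 0.48000) = 0.06210.
Starting from p₀ = 0.48000; update p ← p + (dp/dt)·Δt with the new parameters.
step 1: Δp = +0.00909, p = 0.48909
step 2: Δp = +0.00773, p = 0.49682
step 3: Δp = +0.00653, p = 0.50335

0.503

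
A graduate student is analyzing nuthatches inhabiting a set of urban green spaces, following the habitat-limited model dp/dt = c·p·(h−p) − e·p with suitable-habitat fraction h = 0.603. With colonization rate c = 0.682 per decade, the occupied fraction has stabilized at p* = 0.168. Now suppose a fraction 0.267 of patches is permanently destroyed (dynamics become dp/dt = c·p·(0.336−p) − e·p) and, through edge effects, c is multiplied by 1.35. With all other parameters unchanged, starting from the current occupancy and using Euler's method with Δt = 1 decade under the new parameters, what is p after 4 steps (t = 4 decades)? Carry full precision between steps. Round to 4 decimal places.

Balance c(h−p*) = e gives e = 0.682×(0.603 − 0.16800) = 0.29667.
Starting from p₀ = 0.16800; update p ← p + (dp/dt)·Δt with the new parameters.
p: 0.16800 → 0.14415  (Δp = -0.02385)
p: 0.14415 → 0.12684  (Δp = -0.01730)
p: 0.12684 → 0.11364  (Δp = -0.01320)
p: 0.11364 → 0.10319  (Δp = -0.01045)

0.1032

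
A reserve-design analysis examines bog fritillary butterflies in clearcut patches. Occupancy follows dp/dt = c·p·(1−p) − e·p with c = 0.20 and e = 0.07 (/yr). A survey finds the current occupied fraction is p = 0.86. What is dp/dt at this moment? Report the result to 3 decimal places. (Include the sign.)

Colonization term: c·p·(1−p) = 0.20×0.86×0.1400 = 0.02408.
Extinction term: e·p = 0.06020.
dp/dt = 0.02408 − 0.06020 = -0.03612.

-0.036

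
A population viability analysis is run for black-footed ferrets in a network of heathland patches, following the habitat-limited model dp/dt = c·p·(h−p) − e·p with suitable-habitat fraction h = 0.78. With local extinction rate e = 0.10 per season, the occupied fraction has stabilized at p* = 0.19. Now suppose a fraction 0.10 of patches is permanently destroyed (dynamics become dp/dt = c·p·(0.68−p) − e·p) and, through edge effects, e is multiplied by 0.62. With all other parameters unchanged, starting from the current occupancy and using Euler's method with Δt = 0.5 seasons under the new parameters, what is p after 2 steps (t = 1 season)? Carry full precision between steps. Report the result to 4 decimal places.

0.1940

Balance c(h−p*) = e gives c = e/(0.78 − 0.19000) = 0.10/0.59000 = 0.16949.
Starting from p₀ = 0.19000; update p ← p + (dp/dt)·Δt with the new parameters.
step 1: Δp = +0.00200, p = 0.19200
step 2: Δp = +0.00199, p = 0.19399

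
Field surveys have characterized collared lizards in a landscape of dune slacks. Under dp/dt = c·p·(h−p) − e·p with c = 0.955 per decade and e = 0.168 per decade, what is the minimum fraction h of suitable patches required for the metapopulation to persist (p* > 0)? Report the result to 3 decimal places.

0.176

p* = h − e/c is positive only when h > e/c.
h_min = e/c = 0.168/0.955 = 0.1759.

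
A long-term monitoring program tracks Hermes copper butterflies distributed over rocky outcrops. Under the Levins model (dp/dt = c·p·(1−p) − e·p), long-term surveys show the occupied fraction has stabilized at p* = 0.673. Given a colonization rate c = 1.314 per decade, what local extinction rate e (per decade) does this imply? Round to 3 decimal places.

At equilibrium c(1−p*) = e.
e = 1.314 × (1 − 0.673) = 1.314 × 0.3270 = 0.4297.

0.430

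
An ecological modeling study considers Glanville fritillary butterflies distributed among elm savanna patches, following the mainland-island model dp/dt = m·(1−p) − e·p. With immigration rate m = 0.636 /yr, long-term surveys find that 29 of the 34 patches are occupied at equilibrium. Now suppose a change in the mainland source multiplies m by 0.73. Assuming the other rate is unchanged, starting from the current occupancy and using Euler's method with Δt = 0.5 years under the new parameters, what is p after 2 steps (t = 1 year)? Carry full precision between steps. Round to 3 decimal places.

0.831

Observed p* = 29/34 = 0.85294.
Balance m(1−p*) = e·p* gives e = m(1−p*)/p* = 0.636×0.14706/0.85294 = 0.10966.
Starting from p₀ = 0.85294; update p ← p + (dp/dt)·Δt with the new parameters.
  1  |  dp/dt·Δt = -0.012626  |  p_1 = 0.840315
  2  |  dp/dt·Δt = -0.009003  |  p_2 = 0.831312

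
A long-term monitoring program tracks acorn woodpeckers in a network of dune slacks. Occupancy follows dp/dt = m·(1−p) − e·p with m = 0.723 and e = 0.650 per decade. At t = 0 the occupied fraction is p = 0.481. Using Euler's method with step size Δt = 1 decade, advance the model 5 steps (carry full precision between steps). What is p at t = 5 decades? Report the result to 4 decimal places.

0.5269

Update rule: p ← p + [m·(1−p) − e·p]·Δt with Δt = 1.
t = 1: p = 0.48100 + (+0.06259) = 0.54359
t = 2: p = 0.54359 + (-0.02334) = 0.52024
t = 3: p = 0.52024 + (+0.00871) = 0.52895
t = 4: p = 0.52895 + (-0.00325) = 0.52570
t = 5: p = 0.52570 + (+0.00121) = 0.52691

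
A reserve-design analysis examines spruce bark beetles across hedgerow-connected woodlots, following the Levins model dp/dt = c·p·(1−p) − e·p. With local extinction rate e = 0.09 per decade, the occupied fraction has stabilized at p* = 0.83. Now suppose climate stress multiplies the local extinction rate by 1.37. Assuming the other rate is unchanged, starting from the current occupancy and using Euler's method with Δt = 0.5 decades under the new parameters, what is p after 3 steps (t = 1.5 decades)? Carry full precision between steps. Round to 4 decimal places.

0.7974

Balance c(1−p*) = e gives c = e/(1 − 0.83000) = 0.09/0.17000 = 0.52941.
Starting from p₀ = 0.83000; update p ← p + (dp/dt)·Δt with the new parameters.
p: 0.83000 → 0.81618  (Δp = -0.01382)
p: 0.81618 → 0.80558  (Δp = -0.01060)
p: 0.80558 → 0.79737  (Δp = -0.00820)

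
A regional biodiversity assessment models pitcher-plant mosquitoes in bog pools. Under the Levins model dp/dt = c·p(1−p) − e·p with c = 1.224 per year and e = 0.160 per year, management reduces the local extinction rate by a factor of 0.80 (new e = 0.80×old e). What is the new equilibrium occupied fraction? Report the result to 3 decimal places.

0.895

Before: p* = 1 − 0.160/1.224 = 0.8693.
After the change, c = 1.224, e = 0.128, so p* = 1 − 0.128/1.224 = 0.8954.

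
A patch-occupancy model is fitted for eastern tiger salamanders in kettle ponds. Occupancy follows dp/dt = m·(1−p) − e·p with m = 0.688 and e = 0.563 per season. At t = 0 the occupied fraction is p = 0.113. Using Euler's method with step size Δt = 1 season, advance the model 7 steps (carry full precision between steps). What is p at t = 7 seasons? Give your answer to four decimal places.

0.5500

Update rule: p ← p + [m·(1−p) − e·p]·Δt with Δt = 1.
p: 0.11300 → 0.65964  (Δp = +0.54664)
p: 0.65964 → 0.52243  (Δp = -0.13721)
p: 0.52243 → 0.55687  (Δp = +0.03444)
p: 0.55687 → 0.54823  (Δp = -0.00864)
p: 0.54823 → 0.55040  (Δp = +0.00217)
p: 0.55040 → 0.54985  (Δp = -0.00054)
p: 0.54985 → 0.54999  (Δp = +0.00014)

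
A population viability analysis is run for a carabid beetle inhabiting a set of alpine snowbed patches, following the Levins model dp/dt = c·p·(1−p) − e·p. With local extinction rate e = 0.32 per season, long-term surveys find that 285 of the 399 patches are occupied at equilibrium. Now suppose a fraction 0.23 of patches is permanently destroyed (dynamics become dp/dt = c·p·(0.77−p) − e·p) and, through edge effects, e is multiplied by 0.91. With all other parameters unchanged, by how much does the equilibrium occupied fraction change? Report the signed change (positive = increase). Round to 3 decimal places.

-0.204

Observed p* = 285/399 = 0.71429.
Balance c(1−p*) = e gives c = e/(1 − 0.71429) = 0.32/0.28571 = 1.12002.
New p* = 0.77 − e/c = 0.77 − 0.29120/1.12002 = 0.51000.
Δp* = 0.51000 − 0.71429 = -0.20429.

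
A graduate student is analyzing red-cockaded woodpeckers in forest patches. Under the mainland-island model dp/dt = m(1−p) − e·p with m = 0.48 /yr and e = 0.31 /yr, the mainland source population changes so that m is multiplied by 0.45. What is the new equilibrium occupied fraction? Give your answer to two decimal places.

Before: p* = 0.48/(0.48+0.31) = 0.6076.
After: m = 0.216, e = 0.31; p* = 0.216/0.5260 = 0.4106.

0.41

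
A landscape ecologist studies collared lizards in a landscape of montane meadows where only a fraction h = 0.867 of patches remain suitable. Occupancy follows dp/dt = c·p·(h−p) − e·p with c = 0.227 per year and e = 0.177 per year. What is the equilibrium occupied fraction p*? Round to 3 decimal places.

Setting dp/dt = 0 and dividing by p* gives c·(h−p*) = e.
So p* = h − e/c = 0.867 − 0.177/0.227 = 0.867 − 0.7797 = 0.0873.

0.087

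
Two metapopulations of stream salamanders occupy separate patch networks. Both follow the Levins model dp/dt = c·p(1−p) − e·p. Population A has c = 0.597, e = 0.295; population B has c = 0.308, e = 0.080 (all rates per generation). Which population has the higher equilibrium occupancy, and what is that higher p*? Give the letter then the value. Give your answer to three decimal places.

A: p*_A = 1 − 0.295/0.597 = 0.5059.
B: p*_B = 1 − 0.080/0.308 = 0.7403.
B is higher at 0.7403.

B, 0.740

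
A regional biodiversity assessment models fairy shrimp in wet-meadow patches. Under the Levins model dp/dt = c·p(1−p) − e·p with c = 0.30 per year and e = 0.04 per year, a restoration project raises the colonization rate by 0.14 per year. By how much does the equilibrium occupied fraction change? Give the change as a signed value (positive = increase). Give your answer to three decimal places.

Before: p* = 1 − 0.04/0.30 = 0.8667.
After the change, c = 0.44, e = 0.04, so p* = 1 − 0.04/0.44 = 0.9091.
Δp* = 0.9091 − 0.8667 = +0.0424.

0.042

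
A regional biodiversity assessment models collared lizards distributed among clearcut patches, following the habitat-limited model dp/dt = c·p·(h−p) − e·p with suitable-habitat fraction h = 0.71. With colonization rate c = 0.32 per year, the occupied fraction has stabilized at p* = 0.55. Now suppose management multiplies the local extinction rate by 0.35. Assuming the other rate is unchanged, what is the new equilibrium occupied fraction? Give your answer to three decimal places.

Balance c(h−p*) = e gives e = 0.32×(0.71 − 0.55000) = 0.05120.
New p* = 0.71 − e/c = 0.71 − 0.01792/0.32000 = 0.65400.

0.654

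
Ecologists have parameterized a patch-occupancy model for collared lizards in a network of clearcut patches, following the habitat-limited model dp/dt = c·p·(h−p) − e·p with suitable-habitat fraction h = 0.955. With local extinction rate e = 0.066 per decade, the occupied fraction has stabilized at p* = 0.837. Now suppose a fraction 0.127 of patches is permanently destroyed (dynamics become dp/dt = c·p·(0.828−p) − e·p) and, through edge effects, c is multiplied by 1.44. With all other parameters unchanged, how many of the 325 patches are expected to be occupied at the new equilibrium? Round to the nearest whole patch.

242

Balance c(h−p*) = e gives c = e/(0.955 − 0.83700) = 0.066/0.11800 = 0.55932.
New p* = 0.828 − e/c = 0.828 − 0.06600/0.80542 = 0.74606.
Expected occupied = 325 × 0.74606 = 242.47 ≈ 242.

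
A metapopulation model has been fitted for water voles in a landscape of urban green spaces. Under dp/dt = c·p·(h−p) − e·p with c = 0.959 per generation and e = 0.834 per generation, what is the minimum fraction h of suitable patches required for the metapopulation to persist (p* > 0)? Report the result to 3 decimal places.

p* = h − e/c is positive only when h > e/c.
h_min = e/c = 0.834/0.959 = 0.8697.

0.870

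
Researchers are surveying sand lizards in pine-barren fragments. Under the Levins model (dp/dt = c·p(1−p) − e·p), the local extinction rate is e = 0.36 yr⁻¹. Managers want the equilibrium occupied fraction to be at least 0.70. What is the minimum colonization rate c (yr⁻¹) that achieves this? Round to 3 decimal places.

p* = 1 − e/c ≥ 0.70 requires e/c ≤ 0.3000, i.e. c ≥ e/0.3000.
c_min = 0.36/0.3000 = 1.2000.

1.200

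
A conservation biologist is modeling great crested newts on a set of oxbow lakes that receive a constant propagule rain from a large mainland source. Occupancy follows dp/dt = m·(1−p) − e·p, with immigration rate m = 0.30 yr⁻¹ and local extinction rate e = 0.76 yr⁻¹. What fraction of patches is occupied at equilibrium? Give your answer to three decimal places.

Setting dp/dt = 0: m − m·p* = e·p*, so m = (m+e)·p*.
p* = m/(m+e) = 0.30/(0.30+0.76) = 0.30/1.0600 = 0.2830.

0.283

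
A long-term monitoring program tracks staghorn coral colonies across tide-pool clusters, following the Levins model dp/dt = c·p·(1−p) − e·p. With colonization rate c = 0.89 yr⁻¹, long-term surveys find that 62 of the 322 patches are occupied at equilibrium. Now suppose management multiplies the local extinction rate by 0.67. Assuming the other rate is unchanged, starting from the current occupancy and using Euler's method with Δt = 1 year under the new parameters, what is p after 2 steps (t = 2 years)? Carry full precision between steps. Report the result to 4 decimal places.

0.2850

Observed p* = 62/322 = 0.19255.
Balance c(1−p*) = e gives e = 0.89×(1 − 0.19255) = 0.71863.
Starting from p₀ = 0.19255; update p ← p + (dp/dt)·Δt with the new parameters.
t = 1: p = 0.19255 + (+0.04566) = 0.23821
t = 2: p = 0.23821 + (+0.04681) = 0.28502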